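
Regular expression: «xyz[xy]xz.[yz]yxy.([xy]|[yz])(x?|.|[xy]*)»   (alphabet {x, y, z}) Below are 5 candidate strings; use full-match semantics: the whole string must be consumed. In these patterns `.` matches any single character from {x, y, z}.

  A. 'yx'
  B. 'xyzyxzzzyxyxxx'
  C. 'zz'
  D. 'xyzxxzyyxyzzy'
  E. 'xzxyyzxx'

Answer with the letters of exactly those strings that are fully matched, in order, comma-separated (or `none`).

A → no match — must start with 'xyz'
B → match
C → no match — must start with 'xyz'
D → no match
E → no match — must start with 'xyz'

B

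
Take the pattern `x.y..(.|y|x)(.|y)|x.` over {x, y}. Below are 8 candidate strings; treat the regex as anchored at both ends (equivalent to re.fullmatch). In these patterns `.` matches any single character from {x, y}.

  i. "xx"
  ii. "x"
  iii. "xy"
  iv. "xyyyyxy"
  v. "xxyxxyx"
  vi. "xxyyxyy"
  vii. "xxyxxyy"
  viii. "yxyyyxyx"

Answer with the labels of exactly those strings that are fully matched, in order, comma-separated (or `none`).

i, iii, iv, v, vi, vii

i → match
ii → no match
iii → match
iv → match
v → match
vi → match
vii → match
viii → no match — must start with "x"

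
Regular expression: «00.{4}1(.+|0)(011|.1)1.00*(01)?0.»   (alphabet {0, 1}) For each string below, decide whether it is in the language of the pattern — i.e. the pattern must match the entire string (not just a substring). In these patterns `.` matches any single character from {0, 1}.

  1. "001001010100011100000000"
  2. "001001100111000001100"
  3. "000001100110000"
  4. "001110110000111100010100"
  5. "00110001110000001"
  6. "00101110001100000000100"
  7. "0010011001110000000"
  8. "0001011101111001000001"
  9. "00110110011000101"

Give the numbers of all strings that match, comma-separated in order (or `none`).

1 → no match
2 → no match
3 → match
4 → no match
5 → no match
6 → match
7 → match
8 → no match
9 → match

3, 6, 7, 9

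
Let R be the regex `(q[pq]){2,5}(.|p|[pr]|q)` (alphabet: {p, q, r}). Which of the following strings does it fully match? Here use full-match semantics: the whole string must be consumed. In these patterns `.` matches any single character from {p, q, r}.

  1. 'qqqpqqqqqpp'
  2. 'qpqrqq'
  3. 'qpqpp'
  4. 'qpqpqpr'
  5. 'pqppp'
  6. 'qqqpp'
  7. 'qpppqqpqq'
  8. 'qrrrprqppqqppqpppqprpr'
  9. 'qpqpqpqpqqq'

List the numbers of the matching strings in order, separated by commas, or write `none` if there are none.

1, 3, 4, 6, 9

1 → match
2 → no match
3 → match
4 → match
5 → no match — must start with 'q'
6 → match
7 → no match
8 → no match
9 → match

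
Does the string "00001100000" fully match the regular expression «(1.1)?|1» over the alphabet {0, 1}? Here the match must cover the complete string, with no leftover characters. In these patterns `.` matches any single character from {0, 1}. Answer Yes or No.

No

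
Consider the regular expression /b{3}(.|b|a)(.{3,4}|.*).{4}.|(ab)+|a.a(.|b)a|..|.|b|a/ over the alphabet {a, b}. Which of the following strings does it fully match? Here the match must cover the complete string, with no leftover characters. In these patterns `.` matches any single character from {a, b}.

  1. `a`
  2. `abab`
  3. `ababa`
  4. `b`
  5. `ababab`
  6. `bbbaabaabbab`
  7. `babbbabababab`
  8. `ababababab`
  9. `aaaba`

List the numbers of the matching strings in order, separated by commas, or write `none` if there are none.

1, 2, 3, 4, 5, 6, 8, 9

1 → match
2 → match
3 → match
4 → match
5 → match
6 → match
7 → no match
8 → match
9 → match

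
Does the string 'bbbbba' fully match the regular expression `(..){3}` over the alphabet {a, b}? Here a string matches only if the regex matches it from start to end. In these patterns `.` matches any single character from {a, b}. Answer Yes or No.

Yes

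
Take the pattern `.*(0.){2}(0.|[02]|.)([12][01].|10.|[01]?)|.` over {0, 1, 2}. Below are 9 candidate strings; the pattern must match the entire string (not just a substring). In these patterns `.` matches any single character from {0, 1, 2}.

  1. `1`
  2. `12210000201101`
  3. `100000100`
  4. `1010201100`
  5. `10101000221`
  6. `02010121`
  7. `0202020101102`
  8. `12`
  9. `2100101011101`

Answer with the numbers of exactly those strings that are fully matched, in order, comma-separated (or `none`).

1, 2, 3, 4, 5, 6, 7, 9

1 → match
2 → match
3 → match
4 → match
5 → match
6 → match
7 → match
8 → no match
9 → match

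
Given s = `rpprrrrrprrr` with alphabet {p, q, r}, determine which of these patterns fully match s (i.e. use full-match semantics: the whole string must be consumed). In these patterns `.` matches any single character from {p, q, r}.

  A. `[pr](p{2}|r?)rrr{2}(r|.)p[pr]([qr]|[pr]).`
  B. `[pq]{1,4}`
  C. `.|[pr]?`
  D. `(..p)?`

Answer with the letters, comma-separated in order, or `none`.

A → match
B → no match
C → no match
D → no match

A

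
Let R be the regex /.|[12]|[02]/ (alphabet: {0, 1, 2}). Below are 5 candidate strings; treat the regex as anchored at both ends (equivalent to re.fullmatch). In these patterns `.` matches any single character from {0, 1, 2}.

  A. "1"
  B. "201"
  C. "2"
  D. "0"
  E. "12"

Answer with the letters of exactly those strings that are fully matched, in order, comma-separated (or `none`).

A, C, D

A. "1" → match
B. "201" → no match
C. "2" → match
D. "0" → match
E. "12" → no match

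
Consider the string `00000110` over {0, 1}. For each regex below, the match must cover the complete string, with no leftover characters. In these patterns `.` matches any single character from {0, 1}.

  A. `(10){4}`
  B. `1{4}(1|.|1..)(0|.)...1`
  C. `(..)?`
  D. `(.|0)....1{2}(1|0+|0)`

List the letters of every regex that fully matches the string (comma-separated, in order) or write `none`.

A → no match — must start with `10`
B → no match — must start with `1`
C → no match
D → match

D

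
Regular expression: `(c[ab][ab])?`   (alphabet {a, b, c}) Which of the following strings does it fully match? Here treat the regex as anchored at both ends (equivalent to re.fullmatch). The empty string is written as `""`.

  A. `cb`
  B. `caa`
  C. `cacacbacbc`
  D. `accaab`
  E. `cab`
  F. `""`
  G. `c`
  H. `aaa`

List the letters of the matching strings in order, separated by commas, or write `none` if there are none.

A → no match
B → match
C → no match
D → no match
E → match
F → match
G → no match
H → no match

B, E, F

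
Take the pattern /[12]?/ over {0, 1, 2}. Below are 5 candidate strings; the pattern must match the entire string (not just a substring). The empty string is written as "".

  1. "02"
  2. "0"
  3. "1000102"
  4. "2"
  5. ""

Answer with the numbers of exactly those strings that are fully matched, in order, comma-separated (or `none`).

4, 5

1 → no match
2 → no match
3 → no match
4 → match
5 → match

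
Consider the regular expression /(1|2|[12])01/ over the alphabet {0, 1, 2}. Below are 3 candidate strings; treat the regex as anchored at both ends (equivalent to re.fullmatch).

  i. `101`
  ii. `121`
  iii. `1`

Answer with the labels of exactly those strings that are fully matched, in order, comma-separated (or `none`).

i

i. `101` → match
ii. `121` → no match — must end with `01`
iii. `1` → no match — must end with `01`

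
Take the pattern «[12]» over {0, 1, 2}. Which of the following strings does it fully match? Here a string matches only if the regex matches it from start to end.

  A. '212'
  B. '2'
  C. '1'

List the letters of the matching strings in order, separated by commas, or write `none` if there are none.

A → no match
B → match
C → match

B, C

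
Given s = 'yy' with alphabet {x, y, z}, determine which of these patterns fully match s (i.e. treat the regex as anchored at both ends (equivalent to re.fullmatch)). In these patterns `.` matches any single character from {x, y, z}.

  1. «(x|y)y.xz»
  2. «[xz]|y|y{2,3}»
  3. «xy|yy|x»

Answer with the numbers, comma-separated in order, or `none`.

2, 3

1 → no match — must end with 'xz'
2 → match
3 → match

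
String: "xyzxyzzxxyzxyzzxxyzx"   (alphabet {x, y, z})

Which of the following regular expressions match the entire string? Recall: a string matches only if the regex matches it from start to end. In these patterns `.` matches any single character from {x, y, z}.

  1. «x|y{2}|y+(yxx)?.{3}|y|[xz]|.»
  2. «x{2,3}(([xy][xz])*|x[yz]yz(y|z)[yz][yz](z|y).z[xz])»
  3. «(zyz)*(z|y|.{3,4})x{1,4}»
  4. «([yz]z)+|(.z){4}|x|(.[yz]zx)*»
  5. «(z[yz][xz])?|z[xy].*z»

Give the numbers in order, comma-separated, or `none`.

4

1 → no match
2 → no match
3 → no match
4 → match
5 → no match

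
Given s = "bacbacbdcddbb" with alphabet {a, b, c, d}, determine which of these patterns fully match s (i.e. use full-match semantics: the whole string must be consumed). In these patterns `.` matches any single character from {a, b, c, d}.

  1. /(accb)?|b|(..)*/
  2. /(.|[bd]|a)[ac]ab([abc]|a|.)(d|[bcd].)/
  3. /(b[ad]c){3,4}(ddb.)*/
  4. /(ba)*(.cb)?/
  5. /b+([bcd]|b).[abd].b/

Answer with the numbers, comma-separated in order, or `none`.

3

1 → no match
2 → no match
3 → match
4 → no match
5 → no match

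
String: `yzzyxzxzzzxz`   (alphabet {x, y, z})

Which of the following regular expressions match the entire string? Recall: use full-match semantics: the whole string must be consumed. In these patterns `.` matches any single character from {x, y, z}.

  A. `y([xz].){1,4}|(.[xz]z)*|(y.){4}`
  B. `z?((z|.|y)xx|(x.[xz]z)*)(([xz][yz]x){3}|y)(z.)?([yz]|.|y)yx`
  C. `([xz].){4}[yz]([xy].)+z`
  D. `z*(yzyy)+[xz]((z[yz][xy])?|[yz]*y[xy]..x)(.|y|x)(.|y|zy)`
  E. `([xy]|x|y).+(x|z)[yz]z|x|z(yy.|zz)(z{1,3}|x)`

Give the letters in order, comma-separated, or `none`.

A

A → match
B → no match — must end with `yx`
C → no match
D → no match
E → no match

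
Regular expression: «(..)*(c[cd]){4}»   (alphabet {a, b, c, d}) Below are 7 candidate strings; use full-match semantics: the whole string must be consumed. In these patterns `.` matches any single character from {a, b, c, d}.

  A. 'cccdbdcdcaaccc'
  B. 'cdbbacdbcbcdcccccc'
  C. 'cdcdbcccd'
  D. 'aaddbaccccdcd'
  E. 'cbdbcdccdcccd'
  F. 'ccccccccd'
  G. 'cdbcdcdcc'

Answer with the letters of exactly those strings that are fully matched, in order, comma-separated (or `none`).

A → no match
B → match
C → no match
D → no match
E → no match
F → no match
G → no match

B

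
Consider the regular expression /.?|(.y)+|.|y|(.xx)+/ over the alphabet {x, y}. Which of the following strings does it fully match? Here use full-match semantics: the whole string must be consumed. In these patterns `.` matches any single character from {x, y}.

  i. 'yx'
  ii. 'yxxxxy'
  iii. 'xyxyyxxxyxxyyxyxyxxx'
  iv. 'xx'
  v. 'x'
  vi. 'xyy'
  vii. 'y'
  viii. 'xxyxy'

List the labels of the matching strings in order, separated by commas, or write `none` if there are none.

v, vii

i → no match
ii → no match
iii → no match
iv → no match
v → match
vi → no match
vii → match
viii → no match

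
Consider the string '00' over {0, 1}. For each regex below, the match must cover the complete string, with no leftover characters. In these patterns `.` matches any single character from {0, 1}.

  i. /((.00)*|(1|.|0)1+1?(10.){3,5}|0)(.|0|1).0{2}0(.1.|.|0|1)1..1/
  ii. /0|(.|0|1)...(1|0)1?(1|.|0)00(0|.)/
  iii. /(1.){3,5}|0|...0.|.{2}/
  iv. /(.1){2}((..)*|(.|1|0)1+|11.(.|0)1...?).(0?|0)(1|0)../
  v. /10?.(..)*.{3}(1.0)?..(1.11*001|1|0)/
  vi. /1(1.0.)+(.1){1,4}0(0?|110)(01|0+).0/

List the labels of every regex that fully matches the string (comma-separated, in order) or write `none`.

i → no match — must end with '1'
ii → no match
iii → match
iv → no match
v → no match — must start with '1'
vi → no match — must start with '11'

iii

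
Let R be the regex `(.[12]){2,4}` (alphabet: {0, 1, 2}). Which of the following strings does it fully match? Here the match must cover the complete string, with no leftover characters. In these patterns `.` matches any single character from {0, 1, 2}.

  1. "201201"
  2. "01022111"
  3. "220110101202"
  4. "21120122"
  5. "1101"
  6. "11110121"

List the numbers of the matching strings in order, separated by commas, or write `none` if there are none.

2, 4, 5, 6

1 → no match
2 → match
3 → no match
4 → match
5 → match
6 → match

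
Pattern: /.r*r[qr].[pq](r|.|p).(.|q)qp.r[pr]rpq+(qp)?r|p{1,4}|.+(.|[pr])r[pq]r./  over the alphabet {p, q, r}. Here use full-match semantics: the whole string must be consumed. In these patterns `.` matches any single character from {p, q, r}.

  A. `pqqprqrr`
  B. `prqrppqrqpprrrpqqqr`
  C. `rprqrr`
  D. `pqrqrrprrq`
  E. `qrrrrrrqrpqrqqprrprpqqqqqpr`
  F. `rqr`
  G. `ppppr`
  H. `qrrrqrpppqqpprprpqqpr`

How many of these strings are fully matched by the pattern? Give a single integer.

5

A → match
B → match
C → match
D → no match
E → match
F → no match
G → no match
H → match
Total matched: 5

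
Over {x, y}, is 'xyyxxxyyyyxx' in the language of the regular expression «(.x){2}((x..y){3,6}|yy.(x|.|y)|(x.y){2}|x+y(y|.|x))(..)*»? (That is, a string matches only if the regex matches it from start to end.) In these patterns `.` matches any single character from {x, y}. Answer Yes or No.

No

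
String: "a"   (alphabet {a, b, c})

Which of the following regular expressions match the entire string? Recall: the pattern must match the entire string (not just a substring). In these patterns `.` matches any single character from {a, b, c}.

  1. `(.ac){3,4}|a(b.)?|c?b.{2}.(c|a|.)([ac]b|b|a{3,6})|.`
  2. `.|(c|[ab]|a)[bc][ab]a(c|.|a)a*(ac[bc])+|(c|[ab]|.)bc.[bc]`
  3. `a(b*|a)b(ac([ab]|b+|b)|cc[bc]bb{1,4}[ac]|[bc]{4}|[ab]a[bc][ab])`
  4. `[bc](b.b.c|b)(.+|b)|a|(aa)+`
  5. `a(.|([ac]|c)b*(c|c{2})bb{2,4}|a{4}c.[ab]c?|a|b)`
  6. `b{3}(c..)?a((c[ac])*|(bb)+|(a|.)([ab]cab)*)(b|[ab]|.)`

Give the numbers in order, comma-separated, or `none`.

1, 2, 4

1 → match
2 → match
3 → no match
4 → match
5 → no match
6 → no match — must start with "b"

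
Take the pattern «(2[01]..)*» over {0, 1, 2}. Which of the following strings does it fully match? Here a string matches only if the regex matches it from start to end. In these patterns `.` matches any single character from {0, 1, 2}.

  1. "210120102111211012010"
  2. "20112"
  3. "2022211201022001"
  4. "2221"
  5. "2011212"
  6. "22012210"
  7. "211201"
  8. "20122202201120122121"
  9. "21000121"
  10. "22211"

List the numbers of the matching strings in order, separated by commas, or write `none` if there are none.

none

1 → no match
2. "20112" → no match
3 → no match
4. "2221" → no match
5. "2011212" → no match
6. "22012210" → no match
7. "211201" → no match
8 → no match
9. "21000121" → no match
10. "22211" → no match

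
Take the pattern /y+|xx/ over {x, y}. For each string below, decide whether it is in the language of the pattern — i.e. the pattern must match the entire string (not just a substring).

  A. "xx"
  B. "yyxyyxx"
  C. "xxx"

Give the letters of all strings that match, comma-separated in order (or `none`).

A → match
B → no match
C → no match

A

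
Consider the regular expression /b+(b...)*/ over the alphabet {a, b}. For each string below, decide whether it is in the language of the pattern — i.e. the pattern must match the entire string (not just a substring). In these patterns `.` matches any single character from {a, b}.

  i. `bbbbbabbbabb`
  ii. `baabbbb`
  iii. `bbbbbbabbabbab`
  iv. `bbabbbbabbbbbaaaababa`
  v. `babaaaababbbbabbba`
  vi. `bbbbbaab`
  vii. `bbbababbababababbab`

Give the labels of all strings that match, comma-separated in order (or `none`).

i → match
ii → no match
iii → no match
iv → no match
v → no match
vi → match
vii → no match

i, vi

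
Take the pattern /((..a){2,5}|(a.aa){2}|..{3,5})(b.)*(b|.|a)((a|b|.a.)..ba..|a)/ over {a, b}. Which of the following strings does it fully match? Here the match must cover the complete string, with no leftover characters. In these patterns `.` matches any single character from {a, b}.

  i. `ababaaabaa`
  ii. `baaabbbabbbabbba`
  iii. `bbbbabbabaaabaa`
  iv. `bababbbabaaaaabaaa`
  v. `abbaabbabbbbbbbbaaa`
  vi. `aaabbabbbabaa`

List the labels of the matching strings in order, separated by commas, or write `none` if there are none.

ii, iv

i. `ababaaabaa` → no match
ii → match
iii → no match
iv → match
v → no match
vi → no match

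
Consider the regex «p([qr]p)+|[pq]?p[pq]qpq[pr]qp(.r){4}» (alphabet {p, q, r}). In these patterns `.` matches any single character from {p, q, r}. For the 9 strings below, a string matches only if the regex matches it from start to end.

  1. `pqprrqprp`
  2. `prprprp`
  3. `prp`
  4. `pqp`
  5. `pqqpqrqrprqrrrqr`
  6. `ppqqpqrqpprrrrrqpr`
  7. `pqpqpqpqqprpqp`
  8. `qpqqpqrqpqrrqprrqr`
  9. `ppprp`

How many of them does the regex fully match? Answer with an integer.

1 → no match
2 → match
3 → match
4 → match
5 → no match
6 → no match
7 → no match
8 → no match
9 → no match
Total matched: 3

3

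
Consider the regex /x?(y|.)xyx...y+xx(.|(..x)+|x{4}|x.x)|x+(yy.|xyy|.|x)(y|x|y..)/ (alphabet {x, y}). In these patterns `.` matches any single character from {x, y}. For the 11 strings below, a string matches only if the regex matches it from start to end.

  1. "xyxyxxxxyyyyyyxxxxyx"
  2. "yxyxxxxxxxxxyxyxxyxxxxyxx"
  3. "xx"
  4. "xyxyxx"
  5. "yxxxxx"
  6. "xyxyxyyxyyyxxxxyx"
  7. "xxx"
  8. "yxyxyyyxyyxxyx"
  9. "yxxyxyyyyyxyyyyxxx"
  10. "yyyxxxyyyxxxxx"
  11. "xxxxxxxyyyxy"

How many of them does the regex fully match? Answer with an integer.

2

1 → no match
2 → no match
3 → no match
4 → no match
5 → no match
6 → no match
7 → match
8 → no match
9 → no match
10 → no match
11 → match
Total matched: 2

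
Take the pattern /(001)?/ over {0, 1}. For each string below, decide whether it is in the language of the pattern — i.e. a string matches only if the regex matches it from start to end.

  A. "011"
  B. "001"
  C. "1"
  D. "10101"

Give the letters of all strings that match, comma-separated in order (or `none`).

B

A → no match
B → match
C → no match
D → no match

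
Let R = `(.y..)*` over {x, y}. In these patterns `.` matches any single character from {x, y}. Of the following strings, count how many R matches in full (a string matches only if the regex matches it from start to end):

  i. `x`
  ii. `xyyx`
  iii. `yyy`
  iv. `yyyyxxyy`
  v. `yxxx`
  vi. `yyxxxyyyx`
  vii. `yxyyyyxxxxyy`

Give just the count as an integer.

1

i → no match
ii → match
iii → no match
iv → no match
v → no match
vi → no match
vii → no match
Total matched: 1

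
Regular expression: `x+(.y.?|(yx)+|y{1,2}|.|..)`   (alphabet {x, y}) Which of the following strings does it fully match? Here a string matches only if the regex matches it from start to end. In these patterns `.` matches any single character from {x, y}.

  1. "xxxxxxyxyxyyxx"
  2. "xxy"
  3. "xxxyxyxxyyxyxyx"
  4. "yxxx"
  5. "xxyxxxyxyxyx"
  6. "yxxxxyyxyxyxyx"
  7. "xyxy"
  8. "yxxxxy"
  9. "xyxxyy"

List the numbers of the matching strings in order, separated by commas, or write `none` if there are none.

1 → no match
2 → match
3 → no match
4 → no match — must start with "x"
5 → no match
6 → no match — must start with "x"
7 → no match
8 → no match — must start with "x"
9 → no match

2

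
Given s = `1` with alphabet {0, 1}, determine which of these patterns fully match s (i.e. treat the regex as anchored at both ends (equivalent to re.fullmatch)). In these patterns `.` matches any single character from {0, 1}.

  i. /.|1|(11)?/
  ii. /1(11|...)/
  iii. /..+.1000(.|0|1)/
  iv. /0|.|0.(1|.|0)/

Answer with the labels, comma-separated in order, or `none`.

i → match
ii → no match
iii → no match
iv → match

i, iv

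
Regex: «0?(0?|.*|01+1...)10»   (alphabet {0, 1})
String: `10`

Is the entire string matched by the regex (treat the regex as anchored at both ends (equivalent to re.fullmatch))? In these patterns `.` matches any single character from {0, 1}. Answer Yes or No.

Yes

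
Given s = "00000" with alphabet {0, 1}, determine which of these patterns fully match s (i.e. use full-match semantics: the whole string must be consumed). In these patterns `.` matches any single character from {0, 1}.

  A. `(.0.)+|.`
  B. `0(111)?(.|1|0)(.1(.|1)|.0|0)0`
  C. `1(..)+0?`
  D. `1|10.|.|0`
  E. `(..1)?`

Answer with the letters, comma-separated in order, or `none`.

A → no match
B → match
C → no match — must start with "1"
D → no match
E → no match

B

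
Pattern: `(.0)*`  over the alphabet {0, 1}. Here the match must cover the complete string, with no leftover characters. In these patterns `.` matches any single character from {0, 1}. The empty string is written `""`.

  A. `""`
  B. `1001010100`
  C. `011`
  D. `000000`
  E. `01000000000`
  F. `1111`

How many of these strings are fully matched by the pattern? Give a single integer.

A → match
B → no match
C → no match
D → match
E → no match
F → no match
Total matched: 2

2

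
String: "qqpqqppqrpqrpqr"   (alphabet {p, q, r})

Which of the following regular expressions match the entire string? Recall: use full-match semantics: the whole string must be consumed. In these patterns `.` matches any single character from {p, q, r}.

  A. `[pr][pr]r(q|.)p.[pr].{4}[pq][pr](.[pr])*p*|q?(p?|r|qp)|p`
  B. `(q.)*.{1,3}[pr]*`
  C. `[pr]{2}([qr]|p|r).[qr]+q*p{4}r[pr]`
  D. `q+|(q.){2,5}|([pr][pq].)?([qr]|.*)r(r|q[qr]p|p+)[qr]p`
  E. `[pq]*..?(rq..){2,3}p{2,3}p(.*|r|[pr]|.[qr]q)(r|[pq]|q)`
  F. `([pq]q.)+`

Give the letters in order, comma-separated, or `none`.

A → no match
B → no match
C → no match
D → no match
E → no match
F → match

F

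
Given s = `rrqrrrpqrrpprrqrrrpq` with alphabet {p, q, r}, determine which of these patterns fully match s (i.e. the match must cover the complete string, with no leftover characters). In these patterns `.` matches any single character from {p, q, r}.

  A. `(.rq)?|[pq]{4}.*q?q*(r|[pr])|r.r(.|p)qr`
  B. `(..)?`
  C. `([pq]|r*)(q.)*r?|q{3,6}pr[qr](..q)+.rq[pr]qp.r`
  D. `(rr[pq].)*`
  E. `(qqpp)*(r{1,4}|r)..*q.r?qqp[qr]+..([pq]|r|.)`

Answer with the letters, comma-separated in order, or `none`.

D

A → no match
B → no match
C → no match
D → match
E → no match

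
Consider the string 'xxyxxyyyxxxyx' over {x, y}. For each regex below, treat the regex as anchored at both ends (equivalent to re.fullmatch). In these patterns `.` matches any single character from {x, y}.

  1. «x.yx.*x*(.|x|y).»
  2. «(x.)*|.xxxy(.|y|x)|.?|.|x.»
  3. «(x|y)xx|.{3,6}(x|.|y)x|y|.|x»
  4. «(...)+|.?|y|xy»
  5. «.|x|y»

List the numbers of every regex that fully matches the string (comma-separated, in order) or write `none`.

1 → match
2 → no match
3 → no match
4 → no match
5 → no match

1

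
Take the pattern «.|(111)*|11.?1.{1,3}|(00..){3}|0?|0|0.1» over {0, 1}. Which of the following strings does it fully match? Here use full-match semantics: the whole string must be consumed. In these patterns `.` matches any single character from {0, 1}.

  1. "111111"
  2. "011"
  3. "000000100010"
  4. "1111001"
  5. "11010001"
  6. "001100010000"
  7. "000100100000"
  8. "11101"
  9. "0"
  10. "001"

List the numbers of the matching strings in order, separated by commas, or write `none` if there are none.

1. "111111" → match
2. "011" → match
3. "000000100010" → match
4. "1111001" → match
5. "11010001" → no match
6. "001100010000" → match
7. "000100100000" → match
8. "11101" → match
9. "0" → match
10. "001" → match

1, 2, 3, 4, 6, 7, 8, 9, 10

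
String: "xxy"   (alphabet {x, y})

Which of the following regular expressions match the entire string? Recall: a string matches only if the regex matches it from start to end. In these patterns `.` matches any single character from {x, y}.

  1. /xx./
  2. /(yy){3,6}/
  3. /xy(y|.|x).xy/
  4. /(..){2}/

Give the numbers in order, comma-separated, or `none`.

1 → match
2 → no match — must start with "yy"
3 → no match — must start with "xy"
4 → no match

1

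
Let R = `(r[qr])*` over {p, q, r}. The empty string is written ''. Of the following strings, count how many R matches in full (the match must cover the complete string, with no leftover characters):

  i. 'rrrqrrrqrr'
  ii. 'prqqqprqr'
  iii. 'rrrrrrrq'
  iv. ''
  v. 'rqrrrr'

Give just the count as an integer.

i. 'rrrqrrrqrr' → match
ii. 'prqqqprqr' → no match
iii. 'rrrrrrrq' → match
iv. '' → match
v. 'rqrrrr' → match
Total matched: 4

4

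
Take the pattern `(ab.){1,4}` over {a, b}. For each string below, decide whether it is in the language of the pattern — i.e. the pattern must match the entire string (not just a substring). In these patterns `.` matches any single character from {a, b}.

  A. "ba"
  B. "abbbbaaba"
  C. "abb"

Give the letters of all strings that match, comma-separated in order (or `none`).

C

A → no match — must start with "ab"
B → no match
C → match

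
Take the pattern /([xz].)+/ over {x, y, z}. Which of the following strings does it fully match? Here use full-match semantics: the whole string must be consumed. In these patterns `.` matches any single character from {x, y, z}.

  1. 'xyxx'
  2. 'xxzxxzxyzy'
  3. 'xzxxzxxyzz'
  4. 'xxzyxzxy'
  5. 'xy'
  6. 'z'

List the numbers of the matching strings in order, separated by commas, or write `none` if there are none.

1 → match
2 → match
3 → match
4 → match
5 → match
6 → no match

1, 2, 3, 4, 5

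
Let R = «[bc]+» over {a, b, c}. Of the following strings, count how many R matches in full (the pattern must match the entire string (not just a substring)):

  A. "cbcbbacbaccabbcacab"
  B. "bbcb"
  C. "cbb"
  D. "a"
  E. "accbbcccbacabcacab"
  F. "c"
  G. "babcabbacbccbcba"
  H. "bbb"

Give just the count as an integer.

4

A → no match
B → match
C → match
D → no match
E → no match
F → match
G → no match
H → match
Total matched: 4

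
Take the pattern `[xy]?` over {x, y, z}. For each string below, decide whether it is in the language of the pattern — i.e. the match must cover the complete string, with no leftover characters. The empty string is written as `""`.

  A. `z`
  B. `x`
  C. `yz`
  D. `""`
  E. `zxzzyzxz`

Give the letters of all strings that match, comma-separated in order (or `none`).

B, D

A → no match
B → match
C → no match
D → match
E → no match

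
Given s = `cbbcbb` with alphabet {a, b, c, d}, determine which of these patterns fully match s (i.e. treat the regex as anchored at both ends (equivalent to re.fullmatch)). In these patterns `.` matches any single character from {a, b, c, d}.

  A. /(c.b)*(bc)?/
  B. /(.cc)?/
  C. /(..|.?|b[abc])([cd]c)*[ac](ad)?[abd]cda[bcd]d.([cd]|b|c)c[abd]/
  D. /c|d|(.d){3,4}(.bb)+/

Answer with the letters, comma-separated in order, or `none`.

A → match
B → no match
C → no match
D → no match

A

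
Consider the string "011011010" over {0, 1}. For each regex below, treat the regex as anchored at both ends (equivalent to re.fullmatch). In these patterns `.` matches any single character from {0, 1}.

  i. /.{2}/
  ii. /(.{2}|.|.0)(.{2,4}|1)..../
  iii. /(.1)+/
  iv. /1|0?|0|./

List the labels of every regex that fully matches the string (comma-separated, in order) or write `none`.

i → no match
ii → match
iii → no match — must end with "1"
iv → no match

ii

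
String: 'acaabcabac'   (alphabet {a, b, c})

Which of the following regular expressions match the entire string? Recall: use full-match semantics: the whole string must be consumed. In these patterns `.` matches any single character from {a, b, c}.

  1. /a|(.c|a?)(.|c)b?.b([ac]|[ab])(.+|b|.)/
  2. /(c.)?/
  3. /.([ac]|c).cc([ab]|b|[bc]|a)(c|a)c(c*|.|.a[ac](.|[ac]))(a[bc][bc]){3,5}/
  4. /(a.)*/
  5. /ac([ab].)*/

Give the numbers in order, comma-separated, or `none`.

1 → match
2 → no match
3 → no match
4 → no match
5 → match

1, 5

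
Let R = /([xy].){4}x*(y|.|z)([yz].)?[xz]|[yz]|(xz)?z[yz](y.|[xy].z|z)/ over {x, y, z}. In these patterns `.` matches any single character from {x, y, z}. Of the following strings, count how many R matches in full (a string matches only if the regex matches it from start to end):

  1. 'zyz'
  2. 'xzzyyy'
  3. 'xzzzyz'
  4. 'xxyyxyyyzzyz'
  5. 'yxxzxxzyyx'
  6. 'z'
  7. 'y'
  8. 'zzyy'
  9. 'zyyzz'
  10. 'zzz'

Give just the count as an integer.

9

1. 'zyz' → match
2. 'xzzyyy' → match
3. 'xzzzyz' → match
4. 'xxyyxyyyzzyz' → match
5. 'yxxzxxzyyx' → no match
6. 'z' → match
7. 'y' → match
8. 'zzyy' → match
9. 'zyyzz' → match
10. 'zzz' → match
Total matched: 9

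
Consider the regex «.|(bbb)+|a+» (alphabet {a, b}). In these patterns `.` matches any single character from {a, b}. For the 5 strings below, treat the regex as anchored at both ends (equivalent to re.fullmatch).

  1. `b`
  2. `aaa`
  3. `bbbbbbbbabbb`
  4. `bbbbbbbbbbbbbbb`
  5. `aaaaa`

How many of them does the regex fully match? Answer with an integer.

1 → match
2 → match
3 → no match
4 → match
5 → match
Total matched: 4

4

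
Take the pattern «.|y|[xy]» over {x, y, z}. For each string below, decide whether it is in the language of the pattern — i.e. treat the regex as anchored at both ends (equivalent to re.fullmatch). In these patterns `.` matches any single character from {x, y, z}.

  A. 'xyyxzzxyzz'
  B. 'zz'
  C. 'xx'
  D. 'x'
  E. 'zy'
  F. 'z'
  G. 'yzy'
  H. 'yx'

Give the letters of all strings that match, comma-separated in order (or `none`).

D, F

A. 'xyyxzzxyzz' → no match
B. 'zz' → no match
C. 'xx' → no match
D. 'x' → match
E. 'zy' → no match
F. 'z' → match
G. 'yzy' → no match
H. 'yx' → no match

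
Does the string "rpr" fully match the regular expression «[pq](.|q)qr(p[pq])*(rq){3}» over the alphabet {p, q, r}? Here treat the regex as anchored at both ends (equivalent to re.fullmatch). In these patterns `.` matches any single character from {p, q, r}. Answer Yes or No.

No

Every match must end with "rq", but "rpr" does not.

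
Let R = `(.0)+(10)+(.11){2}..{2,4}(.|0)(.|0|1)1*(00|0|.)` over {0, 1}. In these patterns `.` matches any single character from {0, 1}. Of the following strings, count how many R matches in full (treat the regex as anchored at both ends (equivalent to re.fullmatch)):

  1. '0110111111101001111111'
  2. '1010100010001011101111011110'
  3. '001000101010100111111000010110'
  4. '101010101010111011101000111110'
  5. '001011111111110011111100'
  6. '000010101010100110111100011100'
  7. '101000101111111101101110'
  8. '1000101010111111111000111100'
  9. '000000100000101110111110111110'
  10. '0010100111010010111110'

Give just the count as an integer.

1 → no match
2 → match
3 → match
4 → match
5 → match
6 → match
7 → match
8 → match
9 → match
10 → no match
Total matched: 8

8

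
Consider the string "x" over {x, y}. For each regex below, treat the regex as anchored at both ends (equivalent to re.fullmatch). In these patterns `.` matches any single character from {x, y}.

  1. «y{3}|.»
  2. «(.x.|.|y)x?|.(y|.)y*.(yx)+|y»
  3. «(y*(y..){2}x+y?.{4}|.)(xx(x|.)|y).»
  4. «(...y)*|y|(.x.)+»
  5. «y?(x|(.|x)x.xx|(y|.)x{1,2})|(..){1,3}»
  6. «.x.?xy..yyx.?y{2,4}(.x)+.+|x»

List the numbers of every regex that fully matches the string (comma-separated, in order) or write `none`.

1, 2, 5, 6

1 → match
2 → match
3 → no match
4 → no match
5 → match
6 → match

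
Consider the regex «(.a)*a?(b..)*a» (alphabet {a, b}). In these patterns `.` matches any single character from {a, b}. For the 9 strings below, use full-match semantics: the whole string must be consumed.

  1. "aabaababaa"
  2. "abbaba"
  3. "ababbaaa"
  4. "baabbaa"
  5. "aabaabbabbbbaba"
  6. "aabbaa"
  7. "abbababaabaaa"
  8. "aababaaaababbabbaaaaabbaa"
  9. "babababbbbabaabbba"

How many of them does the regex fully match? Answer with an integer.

1 → no match
2 → no match
3 → match
4 → match
5 → match
6 → match
7 → no match
8 → no match
9 → no match
Total matched: 4

4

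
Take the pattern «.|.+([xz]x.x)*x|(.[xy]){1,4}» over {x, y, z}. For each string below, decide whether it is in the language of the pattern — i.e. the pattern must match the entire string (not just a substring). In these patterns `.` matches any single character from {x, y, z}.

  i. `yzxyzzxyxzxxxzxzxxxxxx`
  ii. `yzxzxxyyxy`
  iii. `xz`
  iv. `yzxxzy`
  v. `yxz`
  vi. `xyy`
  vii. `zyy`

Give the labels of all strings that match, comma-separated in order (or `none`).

i

i → match
ii → no match
iii → no match
iv → no match
v → no match
vi → no match
vii → no match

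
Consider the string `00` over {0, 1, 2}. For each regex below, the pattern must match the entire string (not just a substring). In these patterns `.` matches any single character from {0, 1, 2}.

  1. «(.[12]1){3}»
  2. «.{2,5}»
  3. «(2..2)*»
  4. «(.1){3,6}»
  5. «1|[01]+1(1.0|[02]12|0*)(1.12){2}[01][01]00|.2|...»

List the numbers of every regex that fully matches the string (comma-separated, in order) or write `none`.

1 → no match — must end with `1`
2 → match
3 → no match
4 → no match — must end with `1`
5 → no match

2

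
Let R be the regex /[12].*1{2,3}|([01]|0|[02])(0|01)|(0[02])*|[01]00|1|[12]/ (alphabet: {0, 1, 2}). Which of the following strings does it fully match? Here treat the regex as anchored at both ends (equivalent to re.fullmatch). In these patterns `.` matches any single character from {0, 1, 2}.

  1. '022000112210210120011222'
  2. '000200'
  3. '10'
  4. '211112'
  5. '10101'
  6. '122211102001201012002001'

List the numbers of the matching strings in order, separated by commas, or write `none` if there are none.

2, 3

1 → no match
2 → match
3 → match
4 → no match
5 → no match
6 → no match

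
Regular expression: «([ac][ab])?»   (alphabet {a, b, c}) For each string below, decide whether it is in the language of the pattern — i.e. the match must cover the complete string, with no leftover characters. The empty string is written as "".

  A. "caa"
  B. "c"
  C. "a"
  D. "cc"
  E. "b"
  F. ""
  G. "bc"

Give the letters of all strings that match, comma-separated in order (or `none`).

F

A. "caa" → no match
B. "c" → no match
C. "a" → no match
D. "cc" → no match
E. "b" → no match
F. "" → match
G. "bc" → no match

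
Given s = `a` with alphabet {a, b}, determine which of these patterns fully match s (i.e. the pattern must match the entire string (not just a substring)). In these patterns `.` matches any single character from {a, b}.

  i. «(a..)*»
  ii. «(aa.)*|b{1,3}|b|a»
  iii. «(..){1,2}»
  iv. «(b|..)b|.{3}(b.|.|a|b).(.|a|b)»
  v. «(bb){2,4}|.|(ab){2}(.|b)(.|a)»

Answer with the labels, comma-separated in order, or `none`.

ii, v

i → no match
ii → match
iii → no match
iv → no match
v → match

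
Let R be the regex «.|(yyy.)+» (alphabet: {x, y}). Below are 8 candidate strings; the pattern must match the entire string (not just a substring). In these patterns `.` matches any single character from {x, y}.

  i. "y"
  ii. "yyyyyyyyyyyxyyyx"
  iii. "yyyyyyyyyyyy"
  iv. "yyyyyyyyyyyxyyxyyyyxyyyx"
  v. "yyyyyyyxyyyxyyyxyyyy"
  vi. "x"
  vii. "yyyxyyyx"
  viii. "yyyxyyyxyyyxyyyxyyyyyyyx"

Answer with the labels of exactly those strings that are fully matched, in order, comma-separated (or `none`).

i, ii, iii, v, vi, vii, viii

i. "y" → match
ii → match
iii. "yyyyyyyyyyyy" → match
iv → no match
v → match
vi. "x" → match
vii. "yyyxyyyx" → match
viii → match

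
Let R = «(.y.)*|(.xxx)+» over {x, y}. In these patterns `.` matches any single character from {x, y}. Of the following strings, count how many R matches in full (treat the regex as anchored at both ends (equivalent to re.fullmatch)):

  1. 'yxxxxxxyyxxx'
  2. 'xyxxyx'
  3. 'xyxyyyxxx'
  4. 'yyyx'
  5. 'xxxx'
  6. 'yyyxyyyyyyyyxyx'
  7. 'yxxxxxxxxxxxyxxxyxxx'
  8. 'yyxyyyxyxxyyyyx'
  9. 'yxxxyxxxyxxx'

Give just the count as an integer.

6

1 → no match
2 → match
3 → no match
4 → no match
5 → match
6 → match
7 → match
8 → match
9 → match
Total matched: 6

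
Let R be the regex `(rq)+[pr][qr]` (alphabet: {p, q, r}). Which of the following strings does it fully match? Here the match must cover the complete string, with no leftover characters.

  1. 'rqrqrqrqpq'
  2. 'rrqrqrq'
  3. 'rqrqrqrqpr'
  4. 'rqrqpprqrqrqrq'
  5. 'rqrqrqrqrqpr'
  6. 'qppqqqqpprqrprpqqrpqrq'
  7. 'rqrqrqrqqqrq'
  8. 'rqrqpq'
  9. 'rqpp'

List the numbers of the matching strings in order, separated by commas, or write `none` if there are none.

1, 3, 5, 8

1 → match
2 → no match — must start with 'rq'
3 → match
4 → no match
5 → match
6 → no match — must start with 'rq'
7 → no match
8 → match
9 → no match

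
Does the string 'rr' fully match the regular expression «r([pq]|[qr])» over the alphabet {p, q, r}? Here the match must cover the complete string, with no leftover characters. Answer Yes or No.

Yes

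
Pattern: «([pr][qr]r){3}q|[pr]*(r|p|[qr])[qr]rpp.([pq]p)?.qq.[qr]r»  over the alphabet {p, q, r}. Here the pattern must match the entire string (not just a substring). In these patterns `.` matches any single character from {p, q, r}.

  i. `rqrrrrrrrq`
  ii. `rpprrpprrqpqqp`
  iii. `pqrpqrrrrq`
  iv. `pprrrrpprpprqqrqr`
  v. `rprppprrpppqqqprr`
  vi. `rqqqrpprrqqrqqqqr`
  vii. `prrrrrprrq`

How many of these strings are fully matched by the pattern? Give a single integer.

5

i → match
ii → no match
iii → match
iv → match
v → match
vi → no match
vii → match
Total matched: 5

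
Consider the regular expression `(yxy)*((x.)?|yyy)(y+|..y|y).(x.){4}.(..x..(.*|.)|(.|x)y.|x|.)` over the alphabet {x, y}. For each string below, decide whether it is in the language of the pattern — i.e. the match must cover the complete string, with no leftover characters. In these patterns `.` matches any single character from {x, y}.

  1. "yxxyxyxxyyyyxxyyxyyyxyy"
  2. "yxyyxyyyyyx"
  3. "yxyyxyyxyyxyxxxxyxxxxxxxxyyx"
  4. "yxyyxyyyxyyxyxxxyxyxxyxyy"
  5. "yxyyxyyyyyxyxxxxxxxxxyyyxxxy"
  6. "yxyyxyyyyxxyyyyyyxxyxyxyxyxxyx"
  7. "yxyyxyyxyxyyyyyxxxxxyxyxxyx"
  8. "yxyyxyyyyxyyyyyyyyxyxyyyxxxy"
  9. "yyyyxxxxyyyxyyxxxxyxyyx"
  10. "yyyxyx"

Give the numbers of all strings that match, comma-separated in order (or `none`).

3, 5, 7

1 → no match
2 → no match
3 → match
4 → no match
5 → match
6 → no match
7 → match
8 → no match
9 → no match
10 → no match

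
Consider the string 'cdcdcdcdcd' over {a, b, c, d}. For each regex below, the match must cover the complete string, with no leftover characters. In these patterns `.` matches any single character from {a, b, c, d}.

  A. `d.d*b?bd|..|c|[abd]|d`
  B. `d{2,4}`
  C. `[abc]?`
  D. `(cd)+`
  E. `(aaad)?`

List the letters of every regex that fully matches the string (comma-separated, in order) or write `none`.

A → no match
B → no match — must start with 'd'
C → no match
D → match
E → no match

D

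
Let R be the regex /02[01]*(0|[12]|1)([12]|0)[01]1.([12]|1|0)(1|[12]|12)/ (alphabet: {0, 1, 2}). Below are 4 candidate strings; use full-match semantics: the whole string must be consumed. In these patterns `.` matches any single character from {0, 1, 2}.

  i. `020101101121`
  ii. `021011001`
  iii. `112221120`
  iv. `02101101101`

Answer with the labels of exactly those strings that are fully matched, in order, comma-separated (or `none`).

i. `020101101121` → match
ii. `021011001` → match
iii. `112221120` → no match — must start with `02`
iv. `02101101101` → match

i, ii, iv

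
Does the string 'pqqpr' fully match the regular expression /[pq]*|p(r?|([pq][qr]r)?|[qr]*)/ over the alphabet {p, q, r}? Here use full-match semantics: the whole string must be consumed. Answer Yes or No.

No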